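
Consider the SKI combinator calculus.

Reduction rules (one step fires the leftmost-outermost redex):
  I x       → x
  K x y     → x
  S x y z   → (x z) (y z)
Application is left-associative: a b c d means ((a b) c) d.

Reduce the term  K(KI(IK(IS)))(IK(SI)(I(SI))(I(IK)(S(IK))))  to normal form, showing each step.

  start: K(KI(IK(IS)))(IK(SI)(I(SI))(I(IK)(S(IK))))
  →1  KI(IK(IS))
  →2  I

Answer: normal form = I  (in 2 steps)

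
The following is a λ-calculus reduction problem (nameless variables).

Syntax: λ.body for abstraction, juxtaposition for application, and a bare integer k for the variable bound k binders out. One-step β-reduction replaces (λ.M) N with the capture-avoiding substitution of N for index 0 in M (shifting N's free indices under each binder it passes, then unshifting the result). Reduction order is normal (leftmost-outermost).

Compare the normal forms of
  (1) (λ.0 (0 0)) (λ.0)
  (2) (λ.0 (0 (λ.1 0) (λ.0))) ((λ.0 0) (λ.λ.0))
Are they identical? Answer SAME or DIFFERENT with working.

Answer: SAME — A ⇓ λ.0, B ⇓ λ.0

Derivation:
Term A:
  start: (λ.0 (0 0)) (λ.0)
  step 1: (λ.0) ((λ.0) (λ.0))
  step 2: (λ.0) (λ.0)
  step 3: λ.0

Term B:
  start: (λ.0 (0 (λ.1 0) (λ.0))) ((λ.0 0) (λ.λ.0))
  step 1: (λ.0 0) (λ.λ.0) ((λ.0 0) (λ.λ.0) (λ.(λ.0 0) (λ.λ.0) 0) (λ.0))
  step 2: (λ.λ.0) (λ.λ.0) ((λ.0 0) (λ.λ.0) (λ.(λ.0 0) (λ.λ.0) 0) (λ.0))
  step 3: (λ.0) ((λ.0 0) (λ.λ.0) (λ.(λ.0 0) (λ.λ.0) 0) (λ.0))
  step 4: (λ.0 0) (λ.λ.0) (λ.(λ.0 0) (λ.λ.0) 0) (λ.0)
  step 5: (λ.λ.0) (λ.λ.0) (λ.(λ.0 0) (λ.λ.0) 0) (λ.0)
  step 6: (λ.0) (λ.(λ.0 0) (λ.λ.0) 0) (λ.0)
  step 7: (λ.(λ.0 0) (λ.λ.0) 0) (λ.0)
  step 8: (λ.0 0) (λ.λ.0) (λ.0)
  step 9: (λ.λ.0) (λ.λ.0) (λ.0)
  step 10: (λ.0) (λ.0)
  step 11: λ.0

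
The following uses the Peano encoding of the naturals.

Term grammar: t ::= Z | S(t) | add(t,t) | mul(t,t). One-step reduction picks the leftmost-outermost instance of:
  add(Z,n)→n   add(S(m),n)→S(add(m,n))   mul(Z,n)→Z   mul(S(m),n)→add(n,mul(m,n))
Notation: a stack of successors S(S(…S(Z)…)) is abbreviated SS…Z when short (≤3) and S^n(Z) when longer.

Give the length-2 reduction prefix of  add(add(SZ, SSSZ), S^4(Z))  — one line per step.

  start: add(add(SZ, SSSZ), S^4(Z))
  [1] add(S(add(Z, SSSZ)), S^4(Z))
  [2] S(add(add(Z, SSSZ), S^4(Z)))

Answer: after 2 steps: S(add(add(Z, SSSZ), S^4(Z)))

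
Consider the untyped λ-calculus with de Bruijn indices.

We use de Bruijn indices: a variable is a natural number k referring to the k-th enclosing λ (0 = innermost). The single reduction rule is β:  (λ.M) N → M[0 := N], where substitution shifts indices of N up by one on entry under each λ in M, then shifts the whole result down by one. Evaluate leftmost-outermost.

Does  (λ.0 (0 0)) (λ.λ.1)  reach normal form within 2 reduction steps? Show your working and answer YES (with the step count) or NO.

Answer: NO — after 2 steps the term is λ.(λ.λ.1) (λ.λ.1), not yet normal

Derivation:
  start: (λ.0 (0 0)) (λ.λ.1)
  →1  (λ.λ.1) ((λ.λ.1) (λ.λ.1))
  →2  λ.(λ.λ.1) (λ.λ.1)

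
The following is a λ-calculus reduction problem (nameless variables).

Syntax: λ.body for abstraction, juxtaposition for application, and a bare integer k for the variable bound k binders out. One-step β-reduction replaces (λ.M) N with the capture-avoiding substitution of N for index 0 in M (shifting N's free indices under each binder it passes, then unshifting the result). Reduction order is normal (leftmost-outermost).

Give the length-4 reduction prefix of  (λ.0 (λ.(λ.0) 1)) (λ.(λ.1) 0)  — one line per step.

  start: (λ.0 (λ.(λ.0) 1)) (λ.(λ.1) 0)
  [1] (λ.(λ.1) 0) (λ.(λ.0) (λ.(λ.1) 0))
  [2] (λ.λ.(λ.0) (λ.(λ.1) 0)) (λ.(λ.0) (λ.(λ.1) 0))
  [3] λ.(λ.0) (λ.(λ.1) 0)
  [4] λ.λ.(λ.1) 0

Answer: after 4 steps: λ.λ.(λ.1) 0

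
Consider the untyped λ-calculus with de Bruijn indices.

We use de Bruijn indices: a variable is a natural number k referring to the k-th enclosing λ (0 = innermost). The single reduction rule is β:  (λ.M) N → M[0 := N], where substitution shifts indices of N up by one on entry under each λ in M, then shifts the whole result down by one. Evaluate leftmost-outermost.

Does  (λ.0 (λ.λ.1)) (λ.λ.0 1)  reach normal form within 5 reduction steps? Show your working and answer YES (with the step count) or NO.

  start: (λ.0 (λ.λ.1)) (λ.λ.0 1)
  step 1: (λ.λ.0 1) (λ.λ.1)
  step 2: λ.0 (λ.λ.1)

Answer: YES — reaches normal form λ.0 (λ.λ.1) in 2 ≤ 5 steps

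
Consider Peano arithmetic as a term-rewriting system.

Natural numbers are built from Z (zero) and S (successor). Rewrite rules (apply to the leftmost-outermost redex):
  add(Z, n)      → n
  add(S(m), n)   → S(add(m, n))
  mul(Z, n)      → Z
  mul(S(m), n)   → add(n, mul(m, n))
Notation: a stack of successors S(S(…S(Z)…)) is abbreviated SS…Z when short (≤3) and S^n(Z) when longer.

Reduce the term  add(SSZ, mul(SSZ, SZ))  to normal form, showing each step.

Answer: normal form = S^4(Z)  (in 10 steps)

Working:
  start: add(SSZ, mul(SSZ, SZ))
  step 1: S(add(SZ, mul(SSZ, SZ)))
  step 2: S(S(add(Z, mul(SSZ, SZ))))
  step 3: S(S(mul(SSZ, SZ)))
  step 4: S(S(add(SZ, mul(SZ, SZ))))
  step 5: S(S(S(add(Z, mul(SZ, SZ)))))
  step 6: S(S(S(mul(SZ, SZ))))
  step 7: S(S(S(add(SZ, mul(Z, SZ)))))
  step 8: S(S(S(S(add(Z, mul(Z, SZ))))))
  step 9: S(S(S(S(mul(Z, SZ)))))
  step 10: S^4(Z)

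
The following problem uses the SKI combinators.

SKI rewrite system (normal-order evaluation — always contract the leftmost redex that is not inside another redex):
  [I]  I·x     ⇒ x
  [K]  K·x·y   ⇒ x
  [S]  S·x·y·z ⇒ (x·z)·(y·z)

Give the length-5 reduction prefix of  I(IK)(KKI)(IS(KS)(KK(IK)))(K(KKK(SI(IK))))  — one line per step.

Answer: after 5 steps: K(K(K(SI(IK))))

Reduction:
  start: I(IK)(KKI)(IS(KS)(KK(IK)))(K(KKK(SI(IK))))
  [1] IK(KKI)(IS(KS)(KK(IK)))(K(KKK(SI(IK))))
  [2] K(KKI)(IS(KS)(KK(IK)))(K(KKK(SI(IK))))
  [3] KKI(K(KKK(SI(IK))))
  [4] K(K(KKK(SI(IK))))
  [5] K(K(K(SI(IK))))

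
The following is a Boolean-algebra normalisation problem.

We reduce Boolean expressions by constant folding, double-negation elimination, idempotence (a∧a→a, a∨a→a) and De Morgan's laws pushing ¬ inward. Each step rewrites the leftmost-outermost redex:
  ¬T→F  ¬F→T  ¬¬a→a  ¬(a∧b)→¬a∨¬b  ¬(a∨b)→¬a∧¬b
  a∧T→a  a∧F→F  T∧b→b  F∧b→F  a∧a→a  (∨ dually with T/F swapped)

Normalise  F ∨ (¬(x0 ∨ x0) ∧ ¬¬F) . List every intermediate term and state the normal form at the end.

  start: F ∨ (¬(x0 ∨ x0) ∧ ¬¬F)
  [1] ¬(x0 ∨ x0) ∧ ¬¬F
  [2] (¬x0 ∧ ¬x0) ∧ ¬¬F
  [3] ¬x0 ∧ ¬¬F
  [4] ¬x0 ∧ F
  [5] F

Answer: normal form = F  (in 5 steps)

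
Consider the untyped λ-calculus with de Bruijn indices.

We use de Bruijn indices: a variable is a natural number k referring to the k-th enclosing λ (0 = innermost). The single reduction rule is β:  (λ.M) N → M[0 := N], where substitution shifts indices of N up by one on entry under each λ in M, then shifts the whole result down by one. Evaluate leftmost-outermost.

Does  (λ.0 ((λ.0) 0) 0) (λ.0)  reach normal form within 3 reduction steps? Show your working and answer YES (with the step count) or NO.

  start: (λ.0 ((λ.0) 0) 0) (λ.0)
  step 1: (λ.0) ((λ.0) (λ.0)) (λ.0)
  step 2: (λ.0) (λ.0) (λ.0)
  step 3: (λ.0) (λ.0)

Answer: NO — after 3 steps the term is (λ.0) (λ.0), not yet normal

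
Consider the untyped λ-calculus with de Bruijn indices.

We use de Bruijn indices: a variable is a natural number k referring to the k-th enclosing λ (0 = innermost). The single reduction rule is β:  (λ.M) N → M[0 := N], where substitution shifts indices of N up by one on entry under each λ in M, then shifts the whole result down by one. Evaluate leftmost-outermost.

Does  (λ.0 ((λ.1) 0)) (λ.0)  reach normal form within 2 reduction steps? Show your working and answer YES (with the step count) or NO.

  start: (λ.0 ((λ.1) 0)) (λ.0)
  [1] (λ.0) ((λ.λ.0) (λ.0))
  [2] (λ.λ.0) (λ.0)

Answer: NO — after 2 steps the term is (λ.λ.0) (λ.0), not yet normal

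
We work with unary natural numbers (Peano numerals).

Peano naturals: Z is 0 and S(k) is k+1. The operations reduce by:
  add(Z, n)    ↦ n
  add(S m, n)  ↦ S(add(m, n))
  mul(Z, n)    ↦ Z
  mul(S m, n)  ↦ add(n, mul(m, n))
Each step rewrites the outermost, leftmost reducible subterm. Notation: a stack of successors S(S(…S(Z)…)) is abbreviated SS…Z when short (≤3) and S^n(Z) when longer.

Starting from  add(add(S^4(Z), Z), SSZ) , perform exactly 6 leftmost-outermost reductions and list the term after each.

  start: add(add(S^4(Z), Z), SSZ)
  step 1: add(S(add(SSSZ, Z)), SSZ)
  step 2: S(add(add(SSSZ, Z), SSZ))
  step 3: S(add(S(add(SSZ, Z)), SSZ))
  step 4: S(S(add(add(SSZ, Z), SSZ)))
  step 5: S(S(add(S(add(SZ, Z)), SSZ)))
  step 6: S(S(S(add(add(SZ, Z), SSZ))))

Answer: after 6 steps: S(S(S(add(add(SZ, Z), SSZ))))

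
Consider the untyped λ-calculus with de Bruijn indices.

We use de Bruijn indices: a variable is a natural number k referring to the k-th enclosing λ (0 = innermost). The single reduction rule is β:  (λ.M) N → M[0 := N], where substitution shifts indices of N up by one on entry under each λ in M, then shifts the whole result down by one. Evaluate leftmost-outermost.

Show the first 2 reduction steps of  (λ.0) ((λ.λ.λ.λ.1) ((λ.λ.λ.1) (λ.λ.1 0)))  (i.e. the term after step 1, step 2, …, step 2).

  start: (λ.0) ((λ.λ.λ.λ.1) ((λ.λ.λ.1) (λ.λ.1 0)))
  →1  (λ.λ.λ.λ.1) ((λ.λ.λ.1) (λ.λ.1 0))
  →2  λ.λ.λ.1

Answer: after 2 steps: λ.λ.λ.1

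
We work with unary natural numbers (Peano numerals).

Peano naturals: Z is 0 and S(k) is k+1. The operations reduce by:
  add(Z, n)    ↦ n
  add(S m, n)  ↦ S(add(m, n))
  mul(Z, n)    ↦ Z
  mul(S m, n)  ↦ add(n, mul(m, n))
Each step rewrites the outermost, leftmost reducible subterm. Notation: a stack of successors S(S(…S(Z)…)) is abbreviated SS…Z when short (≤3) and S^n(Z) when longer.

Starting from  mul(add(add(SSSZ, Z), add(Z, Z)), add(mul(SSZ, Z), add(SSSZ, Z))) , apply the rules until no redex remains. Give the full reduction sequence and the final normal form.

Answer: normal form = S^9(Z)  (in 55 steps)

Reduction:
  start: mul(add(add(SSSZ, Z), add(Z, Z)), add(mul(SSZ, Z), add(SSSZ, Z)))
  step 1: mul(add(S(add(SSZ, Z)), add(Z, Z)), add(mul(SSZ, Z), add(SSSZ, Z)))
  step 2: mul(S(add(add(SSZ, Z), add(Z, Z))), add(mul(SSZ, Z), add(SSSZ, Z)))
  step 3: add(add(mul(SSZ, Z), add(SSSZ, Z)), mul(add(add(SSZ, Z), add(Z, Z)), add(mul(SSZ, Z), add(SSSZ, Z))))
  step 4: add(add(add(Z, mul(SZ, Z)), add(SSSZ, Z)), mul(add(add(SSZ, Z), add(Z, Z)), add(mul(SSZ, Z), add(SSSZ, Z))))
  step 5: add(add(mul(SZ, Z), add(SSSZ, Z)), mul(add(add(SSZ, Z), add(Z, Z)), add(mul(SSZ, Z), add(SSSZ, Z))))
  step 6: add(add(add(Z, mul(Z, Z)), add(SSSZ, Z)), mul(add(add(SSZ, Z), add(Z, Z)), add(mul(SSZ, Z), add(SSSZ, Z))))
  step 7: add(add(mul(Z, Z), add(SSSZ, Z)), mul(add(add(SSZ, Z), add(Z, Z)), add(mul(SSZ, Z), add(SSSZ, Z))))
  step 8: add(add(Z, add(SSSZ, Z)), mul(add(add(SSZ, Z), add(Z, Z)), add(mul(SSZ, Z), add(SSSZ, Z))))
  step 9: add(add(SSSZ, Z), mul(add(add(SSZ, Z), add(Z, Z)), add(mul(SSZ, Z), add(SSSZ, Z))))
  step 10: add(S(add(SSZ, Z)), mul(add(add(SSZ, Z), add(Z, Z)), add(mul(SSZ, Z), add(SSSZ, Z))))
  step 11: S(add(add(SSZ, Z), mul(add(add(SSZ, Z), add(Z, Z)), add(mul(SSZ, Z), add(SSSZ, Z)))))
  step 12: S(add(S(add(SZ, Z)), mul(add(add(SSZ, Z), add(Z, Z)), add(mul(SSZ, Z), add(SSSZ, Z)))))
  step 13: S(S(add(add(SZ, Z), mul(add(add(SSZ, Z), add(Z, Z)), add(mul(SSZ, Z), add(SSSZ, Z))))))
  step 14: S(S(add(S(add(Z, Z)), mul(add(add(SSZ, Z), add(Z, Z)), add(mul(SSZ, Z), add(SSSZ, Z))))))
  step 15: S(S(S(add(add(Z, Z), mul(add(add(SSZ, Z), add(Z, Z)), add(mul(SSZ, Z), add(SSSZ, Z)))))))
  step 16: S(S(S(add(Z, mul(add(add(SSZ, Z), add(Z, Z)), add(mul(SSZ, Z), add(SSSZ, Z)))))))
  step 17: S(S(S(mul(add(add(SSZ, Z), add(Z, Z)), add(mul(SSZ, Z), add(SSSZ, Z))))))
  step 18: S(S(S(mul(add(S(add(SZ, Z)), add(Z, Z)), add(mul(SSZ, Z), add(SSSZ, Z))))))
  step 19: S(S(S(mul(S(add(add(SZ, Z), add(Z, Z))), add(mul(SSZ, Z), add(SSSZ, Z))))))
  step 20: S(S(S(add(add(mul(SSZ, Z), add(SSSZ, Z)), mul(add(add(SZ, Z), add(Z, Z)), add(mul(SSZ, Z), add(SSSZ, Z)))))))
  step 21: S(S(S(add(add(add(Z, mul(SZ, Z)), add(SSSZ, Z)), mul(add(add(SZ, Z), add(Z, Z)), add(mul(SSZ, Z), add(SSSZ, Z)))))))
  step 22: S(S(S(add(add(mul(SZ, Z), add(SSSZ, Z)), mul(add(add(SZ, Z), add(Z, Z)), add(mul(SSZ, Z), add(SSSZ, Z)))))))
  step 23: S(S(S(add(add(add(Z, mul(Z, Z)), add(SSSZ, Z)), mul(add(add(SZ, Z), add(Z, Z)), add(mul(SSZ, Z), add(SSSZ, Z)))))))
  step 24: S(S(S(add(add(mul(Z, Z), add(SSSZ, Z)), mul(add(add(SZ, Z), add(Z, Z)), add(mul(SSZ, Z), add(SSSZ, Z)))))))
  step 25: S(S(S(add(add(Z, add(SSSZ, Z)), mul(add(add(SZ, Z), add(Z, Z)), add(mul(SSZ, Z), add(SSSZ, Z)))))))
  step 26: S(S(S(add(add(SSSZ, Z), mul(add(add(SZ, Z), add(Z, Z)), add(mul(SSZ, Z), add(SSSZ, Z)))))))
  step 27: S(S(S(add(S(add(SSZ, Z)), mul(add(add(SZ, Z), add(Z, Z)), add(mul(SSZ, Z), add(SSSZ, Z)))))))
  step 28: S(S(S(S(add(add(SSZ, Z), mul(add(add(SZ, Z), add(Z, Z)), add(mul(SSZ, Z), add(SSSZ, Z))))))))
  step 29: S(S(S(S(add(S(add(SZ, Z)), mul(add(add(SZ, Z), add(Z, Z)), add(mul(SSZ, Z), add(SSSZ, Z))))))))
  step 30: S(S(S(S(S(add(add(SZ, Z), mul(add(add(SZ, Z), add(Z, Z)), add(mul(SSZ, Z), add(SSSZ, Z)))))))))
  step 31: S(S(S(S(S(add(S(add(Z, Z)), mul(add(add(SZ, Z), add(Z, Z)), add(mul(SSZ, Z), add(SSSZ, Z)))))))))
  step 32: S(S(S(S(S(S(add(add(Z, Z), mul(add(add(SZ, Z), add(Z, Z)), add(mul(SSZ, Z), add(SSSZ, Z))))))))))
  step 33: S(S(S(S(S(S(add(Z, mul(add(add(SZ, Z), add(Z, Z)), add(mul(SSZ, Z), add(SSSZ, Z))))))))))
  step 34: S(S(S(S(S(S(mul(add(add(SZ, Z), add(Z, Z)), add(mul(SSZ, Z), add(SSSZ, Z)))))))))
  step 35: S(S(S(S(S(S(mul(add(S(add(Z, Z)), add(Z, Z)), add(mul(SSZ, Z), add(SSSZ, Z)))))))))
  step 36: S(S(S(S(S(S(mul(S(add(add(Z, Z), add(Z, Z))), add(mul(SSZ, Z), add(SSSZ, Z)))))))))
  step 37: S(S(S(S(S(S(add(add(mul(SSZ, Z), add(SSSZ, Z)), mul(add(add(Z, Z), add(Z, Z)), add(mul(SSZ, Z), add(SSSZ, Z))))))))))
  step 38: S(S(S(S(S(S(add(add(add(Z, mul(SZ, Z)), add(SSSZ, Z)), mul(add(add(Z, Z), add(Z, Z)), add(mul(SSZ, Z), add(SSSZ, Z))))))))))
  step 39: S(S(S(S(S(S(add(add(mul(SZ, Z), add(SSSZ, Z)), mul(add(add(Z, Z), add(Z, Z)), add(mul(SSZ, Z), add(SSSZ, Z))))))))))
  step 40: S(S(S(S(S(S(add(add(add(Z, mul(Z, Z)), add(SSSZ, Z)), mul(add(add(Z, Z), add(Z, Z)), add(mul(SSZ, Z), add(SSSZ, Z))))))))))
  step 41: S(S(S(S(S(S(add(add(mul(Z, Z), add(SSSZ, Z)), mul(add(add(Z, Z), add(Z, Z)), add(mul(SSZ, Z), add(SSSZ, Z))))))))))
  step 42: S(S(S(S(S(S(add(add(Z, add(SSSZ, Z)), mul(add(add(Z, Z), add(Z, Z)), add(mul(SSZ, Z), add(SSSZ, Z))))))))))
  step 43: S(S(S(S(S(S(add(add(SSSZ, Z), mul(add(add(Z, Z), add(Z, Z)), add(mul(SSZ, Z), add(SSSZ, Z))))))))))
  step 44: S(S(S(S(S(S(add(S(add(SSZ, Z)), mul(add(add(Z, Z), add(Z, Z)), add(mul(SSZ, Z), add(SSSZ, Z))))))))))
  step 45: S(S(S(S(S(S(S(add(add(SSZ, Z), mul(add(add(Z, Z), add(Z, Z)), add(mul(SSZ, Z), add(SSSZ, Z)))))))))))
  step 46: S(S(S(S(S(S(S(add(S(add(SZ, Z)), mul(add(add(Z, Z), add(Z, Z)), add(mul(SSZ, Z), add(SSSZ, Z)))))))))))
  step 47: S(S(S(S(S(S(S(S(add(add(SZ, Z), mul(add(add(Z, Z), add(Z, Z)), add(mul(SSZ, Z), add(SSSZ, Z))))))))))))
  step 48: S(S(S(S(S(S(S(S(add(S(add(Z, Z)), mul(add(add(Z, Z), add(Z, Z)), add(mul(SSZ, Z), add(SSSZ, Z))))))))))))
  step 49: S(S(S(S(S(S(S(S(S(add(add(Z, Z), mul(add(add(Z, Z), add(Z, Z)), add(mul(SSZ, Z), add(SSSZ, Z)))))))))))))
  step 50: S(S(S(S(S(S(S(S(S(add(Z, mul(add(add(Z, Z), add(Z, Z)), add(mul(SSZ, Z), add(SSSZ, Z)))))))))))))
  step 51: S(S(S(S(S(S(S(S(S(mul(add(add(Z, Z), add(Z, Z)), add(mul(SSZ, Z), add(SSSZ, Z))))))))))))
  step 52: S(S(S(S(S(S(S(S(S(mul(add(Z, add(Z, Z)), add(mul(SSZ, Z), add(SSSZ, Z))))))))))))
  step 53: S(S(S(S(S(S(S(S(S(mul(add(Z, Z), add(mul(SSZ, Z), add(SSSZ, Z))))))))))))
  step 54: S(S(S(S(S(S(S(S(S(mul(Z, add(mul(SSZ, Z), add(SSSZ, Z))))))))))))
  step 55: S^9(Z)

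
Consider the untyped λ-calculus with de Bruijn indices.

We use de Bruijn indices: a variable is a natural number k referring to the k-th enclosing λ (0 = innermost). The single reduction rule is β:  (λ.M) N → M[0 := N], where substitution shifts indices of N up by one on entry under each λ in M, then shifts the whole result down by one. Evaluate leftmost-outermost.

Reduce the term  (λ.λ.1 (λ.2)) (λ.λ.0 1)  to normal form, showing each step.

  start: (λ.λ.1 (λ.2)) (λ.λ.0 1)
  step 1: λ.(λ.λ.0 1) (λ.λ.λ.0 1)
  step 2: λ.λ.0 (λ.λ.λ.0 1)

Answer: normal form = λ.λ.0 (λ.λ.λ.0 1)  (in 2 steps)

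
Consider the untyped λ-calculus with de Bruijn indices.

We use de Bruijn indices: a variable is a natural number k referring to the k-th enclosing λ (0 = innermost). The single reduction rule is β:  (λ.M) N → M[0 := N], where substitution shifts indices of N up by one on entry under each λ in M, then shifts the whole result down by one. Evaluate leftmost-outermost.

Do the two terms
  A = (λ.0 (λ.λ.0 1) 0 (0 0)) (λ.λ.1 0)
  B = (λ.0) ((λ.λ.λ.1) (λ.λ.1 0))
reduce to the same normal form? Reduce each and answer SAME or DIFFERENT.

Term A:
  start: (λ.0 (λ.λ.0 1) 0 (0 0)) (λ.λ.1 0)
  step 1: (λ.λ.1 0) (λ.λ.0 1) (λ.λ.1 0) ((λ.λ.1 0) (λ.λ.1 0))
  step 2: (λ.(λ.λ.0 1) 0) (λ.λ.1 0) ((λ.λ.1 0) (λ.λ.1 0))
  step 3: (λ.λ.0 1) (λ.λ.1 0) ((λ.λ.1 0) (λ.λ.1 0))
  step 4: (λ.0 (λ.λ.1 0)) ((λ.λ.1 0) (λ.λ.1 0))
  step 5: (λ.λ.1 0) (λ.λ.1 0) (λ.λ.1 0)
  step 6: (λ.(λ.λ.1 0) 0) (λ.λ.1 0)
  step 7: (λ.λ.1 0) (λ.λ.1 0)
  step 8: λ.(λ.λ.1 0) 0
  step 9: λ.λ.1 0

Term B:
  start: (λ.0) ((λ.λ.λ.1) (λ.λ.1 0))
  step 1: (λ.λ.λ.1) (λ.λ.1 0)
  step 2: λ.λ.1

Answer: DIFFERENT — A ⇓ λ.λ.1 0, B ⇓ λ.λ.1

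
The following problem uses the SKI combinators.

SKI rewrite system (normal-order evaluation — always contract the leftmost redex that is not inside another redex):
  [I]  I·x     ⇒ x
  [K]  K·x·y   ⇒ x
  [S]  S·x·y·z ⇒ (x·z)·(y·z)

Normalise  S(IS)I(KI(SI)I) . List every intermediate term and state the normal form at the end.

  start: S(IS)I(KI(SI)I)
  →1  IS(KI(SI)I)(I(KI(SI)I))
  →2  S(KI(SI)I)(I(KI(SI)I))
  →3  S(II)(I(KI(SI)I))
  →4  SI(I(KI(SI)I))
  →5  SI(KI(SI)I)
  →6  SI(II)
  →7  SII

Answer: normal form = SII  (in 7 steps)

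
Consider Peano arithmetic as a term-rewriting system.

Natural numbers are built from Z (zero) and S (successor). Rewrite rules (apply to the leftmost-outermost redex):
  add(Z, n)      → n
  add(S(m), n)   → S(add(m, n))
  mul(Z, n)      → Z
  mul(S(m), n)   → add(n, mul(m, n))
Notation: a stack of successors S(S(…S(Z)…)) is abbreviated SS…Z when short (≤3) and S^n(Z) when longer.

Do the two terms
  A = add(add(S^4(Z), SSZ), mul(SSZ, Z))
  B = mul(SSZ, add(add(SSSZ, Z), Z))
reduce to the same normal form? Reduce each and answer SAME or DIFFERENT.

Term A:
  start: add(add(S^4(Z), SSZ), mul(SSZ, Z))
  →1  add(S(add(SSSZ, SSZ)), mul(SSZ, Z))
  →2  S(add(add(SSSZ, SSZ), mul(SSZ, Z)))
  →3  S(add(S(add(SSZ, SSZ)), mul(SSZ, Z)))
  →4  S(S(add(add(SSZ, SSZ), mul(SSZ, Z))))
  →5  S(S(add(S(add(SZ, SSZ)), mul(SSZ, Z))))
  →6  S(S(S(add(add(SZ, SSZ), mul(SSZ, Z)))))
  →7  S(S(S(add(S(add(Z, SSZ)), mul(SSZ, Z)))))
  →8  S(S(S(S(add(add(Z, SSZ), mul(SSZ, Z))))))
  →9  S(S(S(S(add(SSZ, mul(SSZ, Z))))))
  →10  S(S(S(S(S(add(SZ, mul(SSZ, Z)))))))
  →11  S(S(S(S(S(S(add(Z, mul(SSZ, Z))))))))
  →12  S(S(S(S(S(S(mul(SSZ, Z)))))))
  →13  S(S(S(S(S(S(add(Z, mul(SZ, Z))))))))
  →14  S(S(S(S(S(S(mul(SZ, Z)))))))
  →15  S(S(S(S(S(S(add(Z, mul(Z, Z))))))))
  →16  S(S(S(S(S(S(mul(Z, Z)))))))
  →17  S^6(Z)

Term B:
  start: mul(SSZ, add(add(SSSZ, Z), Z))
  →1  add(add(add(SSSZ, Z), Z), mul(SZ, add(add(SSSZ, Z), Z)))
  →2  add(add(S(add(SSZ, Z)), Z), mul(SZ, add(add(SSSZ, Z), Z)))
  →3  add(S(add(add(SSZ, Z), Z)), mul(SZ, add(add(SSSZ, Z), Z)))
  →4  S(add(add(add(SSZ, Z), Z), mul(SZ, add(add(SSSZ, Z), Z))))
  →5  S(add(add(S(add(SZ, Z)), Z), mul(SZ, add(add(SSSZ, Z), Z))))
  →6  S(add(S(add(add(SZ, Z), Z)), mul(SZ, add(add(SSSZ, Z), Z))))
  →7  S(S(add(add(add(SZ, Z), Z), mul(SZ, add(add(SSSZ, Z), Z)))))
  →8  S(S(add(add(S(add(Z, Z)), Z), mul(SZ, add(add(SSSZ, Z), Z)))))
  →9  S(S(add(S(add(add(Z, Z), Z)), mul(SZ, add(add(SSSZ, Z), Z)))))
  →10  S(S(S(add(add(add(Z, Z), Z), mul(SZ, add(add(SSSZ, Z), Z))))))
  →11  S(S(S(add(add(Z, Z), mul(SZ, add(add(SSSZ, Z), Z))))))
  →12  S(S(S(add(Z, mul(SZ, add(add(SSSZ, Z), Z))))))
  →13  S(S(S(mul(SZ, add(add(SSSZ, Z), Z)))))
  →14  S(S(S(add(add(add(SSSZ, Z), Z), mul(Z, add(add(SSSZ, Z), Z))))))
  →15  S(S(S(add(add(S(add(SSZ, Z)), Z), mul(Z, add(add(SSSZ, Z), Z))))))
  →16  S(S(S(add(S(add(add(SSZ, Z), Z)), mul(Z, add(add(SSSZ, Z), Z))))))
  →17  S(S(S(S(add(add(add(SSZ, Z), Z), mul(Z, add(add(SSSZ, Z), Z)))))))
  →18  S(S(S(S(add(add(S(add(SZ, Z)), Z), mul(Z, add(add(SSSZ, Z), Z)))))))
  →19  S(S(S(S(add(S(add(add(SZ, Z), Z)), mul(Z, add(add(SSSZ, Z), Z)))))))
  →20  S(S(S(S(S(add(add(add(SZ, Z), Z), mul(Z, add(add(SSSZ, Z), Z))))))))
  →21  S(S(S(S(S(add(add(S(add(Z, Z)), Z), mul(Z, add(add(SSSZ, Z), Z))))))))
  →22  S(S(S(S(S(add(S(add(add(Z, Z), Z)), mul(Z, add(add(SSSZ, Z), Z))))))))
  →23  S(S(S(S(S(S(add(add(add(Z, Z), Z), mul(Z, add(add(SSSZ, Z), Z)))))))))
  →24  S(S(S(S(S(S(add(add(Z, Z), mul(Z, add(add(SSSZ, Z), Z)))))))))
  →25  S(S(S(S(S(S(add(Z, mul(Z, add(add(SSSZ, Z), Z)))))))))
  →26  S(S(S(S(S(S(mul(Z, add(add(SSSZ, Z), Z))))))))
  →27  S^6(Z)

Answer: SAME — A ⇓ S^6(Z), B ⇓ S^6(Z)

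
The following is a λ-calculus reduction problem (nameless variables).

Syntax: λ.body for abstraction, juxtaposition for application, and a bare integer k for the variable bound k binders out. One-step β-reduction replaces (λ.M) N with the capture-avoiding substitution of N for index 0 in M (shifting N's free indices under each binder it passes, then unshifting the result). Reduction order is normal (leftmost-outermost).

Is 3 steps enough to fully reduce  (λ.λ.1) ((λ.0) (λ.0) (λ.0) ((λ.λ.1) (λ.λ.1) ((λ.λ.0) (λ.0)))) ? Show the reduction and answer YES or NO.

Answer: NO — after 3 steps the term is λ.(λ.0) ((λ.λ.1) (λ.λ.1) ((λ.λ.0) (λ.0))), not yet normal

Working:
  start: (λ.λ.1) ((λ.0) (λ.0) (λ.0) ((λ.λ.1) (λ.λ.1) ((λ.λ.0) (λ.0))))
  step 1: λ.(λ.0) (λ.0) (λ.0) ((λ.λ.1) (λ.λ.1) ((λ.λ.0) (λ.0)))
  step 2: λ.(λ.0) (λ.0) ((λ.λ.1) (λ.λ.1) ((λ.λ.0) (λ.0)))
  step 3: λ.(λ.0) ((λ.λ.1) (λ.λ.1) ((λ.λ.0) (λ.0)))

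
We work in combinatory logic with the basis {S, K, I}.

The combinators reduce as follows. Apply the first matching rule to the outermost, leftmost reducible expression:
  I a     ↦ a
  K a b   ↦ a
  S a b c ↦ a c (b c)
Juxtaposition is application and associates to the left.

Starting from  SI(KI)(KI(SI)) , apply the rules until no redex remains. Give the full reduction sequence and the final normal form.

  start: SI(KI)(KI(SI))
  step 1: I(KI(SI))(KI(KI(SI)))
  step 2: KI(SI)(KI(KI(SI)))
  step 3: I(KI(KI(SI)))
  step 4: KI(KI(SI))
  step 5: I

Answer: normal form = I  (in 5 steps)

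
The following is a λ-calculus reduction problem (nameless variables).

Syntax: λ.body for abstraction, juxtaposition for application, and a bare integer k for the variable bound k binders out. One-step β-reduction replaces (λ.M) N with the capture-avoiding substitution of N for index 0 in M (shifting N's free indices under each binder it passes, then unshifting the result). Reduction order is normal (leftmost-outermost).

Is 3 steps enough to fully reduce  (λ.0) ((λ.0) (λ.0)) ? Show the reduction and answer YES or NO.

  start: (λ.0) ((λ.0) (λ.0))
  →1  (λ.0) (λ.0)
  →2  λ.0

Answer: YES — reaches normal form λ.0 in 2 ≤ 3 steps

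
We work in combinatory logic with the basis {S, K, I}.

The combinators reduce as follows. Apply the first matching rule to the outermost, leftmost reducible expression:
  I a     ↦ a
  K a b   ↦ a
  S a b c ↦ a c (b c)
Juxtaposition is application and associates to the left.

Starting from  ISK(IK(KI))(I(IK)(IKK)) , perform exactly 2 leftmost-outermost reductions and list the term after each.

  start: ISK(IK(KI))(I(IK)(IKK))
  [1] SK(IK(KI))(I(IK)(IKK))
  [2] K(I(IK)(IKK))(IK(KI)(I(IK)(IKK)))

Answer: after 2 steps: K(I(IK)(IKK))(IK(KI)(I(IK)(IKK)))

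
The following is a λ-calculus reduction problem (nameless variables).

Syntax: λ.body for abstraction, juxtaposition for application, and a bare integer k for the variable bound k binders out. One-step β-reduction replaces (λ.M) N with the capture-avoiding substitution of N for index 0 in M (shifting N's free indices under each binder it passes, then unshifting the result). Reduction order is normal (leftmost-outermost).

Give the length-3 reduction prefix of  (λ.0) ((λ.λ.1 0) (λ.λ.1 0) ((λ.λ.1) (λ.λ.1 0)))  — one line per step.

  start: (λ.0) ((λ.λ.1 0) (λ.λ.1 0) ((λ.λ.1) (λ.λ.1 0)))
  step 1: (λ.λ.1 0) (λ.λ.1 0) ((λ.λ.1) (λ.λ.1 0))
  step 2: (λ.(λ.λ.1 0) 0) ((λ.λ.1) (λ.λ.1 0))
  step 3: (λ.λ.1 0) ((λ.λ.1) (λ.λ.1 0))

Answer: after 3 steps: (λ.λ.1 0) ((λ.λ.1) (λ.λ.1 0))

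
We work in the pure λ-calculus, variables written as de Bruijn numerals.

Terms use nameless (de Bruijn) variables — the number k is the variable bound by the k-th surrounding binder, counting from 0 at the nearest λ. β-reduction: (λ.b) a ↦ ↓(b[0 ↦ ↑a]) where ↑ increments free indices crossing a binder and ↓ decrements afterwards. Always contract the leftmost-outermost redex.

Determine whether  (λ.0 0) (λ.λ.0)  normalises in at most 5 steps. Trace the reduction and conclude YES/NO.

  start: (λ.0 0) (λ.λ.0)
  →1  (λ.λ.0) (λ.λ.0)
  →2  λ.0

Answer: YES — reaches normal form λ.0 in 2 ≤ 5 steps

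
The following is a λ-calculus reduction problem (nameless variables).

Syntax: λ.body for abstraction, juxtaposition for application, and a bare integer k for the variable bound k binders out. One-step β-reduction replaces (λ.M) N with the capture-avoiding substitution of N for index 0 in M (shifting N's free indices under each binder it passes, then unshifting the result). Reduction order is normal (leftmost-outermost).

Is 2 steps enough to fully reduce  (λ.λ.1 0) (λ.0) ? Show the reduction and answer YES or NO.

  start: (λ.λ.1 0) (λ.0)
  step 1: λ.(λ.0) 0
  step 2: λ.0

Answer: YES — reaches normal form λ.0 in 2 ≤ 2 steps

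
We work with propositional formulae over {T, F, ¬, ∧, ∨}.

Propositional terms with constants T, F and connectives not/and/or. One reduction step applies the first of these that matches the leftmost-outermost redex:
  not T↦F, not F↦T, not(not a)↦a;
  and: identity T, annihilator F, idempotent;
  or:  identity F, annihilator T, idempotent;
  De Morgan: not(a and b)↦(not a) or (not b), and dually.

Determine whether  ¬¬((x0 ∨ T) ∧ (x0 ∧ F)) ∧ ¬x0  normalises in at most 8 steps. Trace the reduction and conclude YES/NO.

Answer: YES — reaches normal form F in 5 ≤ 8 steps

Reduction:
  start: ¬¬((x0 ∨ T) ∧ (x0 ∧ F)) ∧ ¬x0
  [1] ((x0 ∨ T) ∧ (x0 ∧ F)) ∧ ¬x0
  [2] (T ∧ (x0 ∧ F)) ∧ ¬x0
  [3] (x0 ∧ F) ∧ ¬x0
  [4] F ∧ ¬x0
  [5] F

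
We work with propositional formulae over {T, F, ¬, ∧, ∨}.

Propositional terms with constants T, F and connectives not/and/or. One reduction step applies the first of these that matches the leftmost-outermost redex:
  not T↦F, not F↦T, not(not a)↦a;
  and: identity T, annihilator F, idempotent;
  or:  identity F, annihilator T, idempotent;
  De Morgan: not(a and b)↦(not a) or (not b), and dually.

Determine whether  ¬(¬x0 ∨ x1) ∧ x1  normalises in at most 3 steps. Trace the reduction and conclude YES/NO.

Answer: YES — reaches normal form (x0 ∧ ¬x1) ∧ x1 in 2 ≤ 3 steps

Derivation:
  start: ¬(¬x0 ∨ x1) ∧ x1
  →1  (¬¬x0 ∧ ¬x1) ∧ x1
  →2  (x0 ∧ ¬x1) ∧ x1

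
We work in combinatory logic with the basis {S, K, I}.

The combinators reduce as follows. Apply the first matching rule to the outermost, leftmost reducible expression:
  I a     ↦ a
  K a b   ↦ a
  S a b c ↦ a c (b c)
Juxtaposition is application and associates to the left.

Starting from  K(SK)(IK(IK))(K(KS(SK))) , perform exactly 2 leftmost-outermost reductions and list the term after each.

  start: K(SK)(IK(IK))(K(KS(SK)))
  step 1: SK(K(KS(SK)))
  step 2: SK(KS)

Answer: after 2 steps: SK(KS)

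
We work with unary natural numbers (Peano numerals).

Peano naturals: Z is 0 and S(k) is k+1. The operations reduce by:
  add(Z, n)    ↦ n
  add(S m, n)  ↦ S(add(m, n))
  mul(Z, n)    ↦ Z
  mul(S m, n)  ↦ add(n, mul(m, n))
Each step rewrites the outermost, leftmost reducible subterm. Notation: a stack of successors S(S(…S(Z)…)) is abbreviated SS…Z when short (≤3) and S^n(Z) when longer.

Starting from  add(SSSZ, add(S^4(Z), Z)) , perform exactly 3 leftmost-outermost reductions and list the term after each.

Answer: after 3 steps: S(S(S(add(Z, add(S^4(Z), Z)))))

Reduction:
  start: add(SSSZ, add(S^4(Z), Z))
  step 1: S(add(SSZ, add(S^4(Z), Z)))
  step 2: S(S(add(SZ, add(S^4(Z), Z))))
  step 3: S(S(S(add(Z, add(S^4(Z), Z)))))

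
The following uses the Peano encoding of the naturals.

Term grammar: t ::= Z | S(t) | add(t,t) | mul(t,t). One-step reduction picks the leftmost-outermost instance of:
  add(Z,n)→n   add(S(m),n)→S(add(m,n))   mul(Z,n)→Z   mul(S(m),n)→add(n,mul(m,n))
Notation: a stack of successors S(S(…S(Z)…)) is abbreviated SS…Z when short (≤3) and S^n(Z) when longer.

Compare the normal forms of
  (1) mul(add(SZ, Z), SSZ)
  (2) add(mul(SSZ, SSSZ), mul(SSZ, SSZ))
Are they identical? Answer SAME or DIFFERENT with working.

Term A:
  start: mul(add(SZ, Z), SSZ)
  →1  mul(S(add(Z, Z)), SSZ)
  →2  add(SSZ, mul(add(Z, Z), SSZ))
  →3  S(add(SZ, mul(add(Z, Z), SSZ)))
  →4  S(S(add(Z, mul(add(Z, Z), SSZ))))
  →5  S(S(mul(add(Z, Z), SSZ)))
  →6  S(S(mul(Z, SSZ)))
  →7  SSZ

Term B:
  start: add(mul(SSZ, SSSZ), mul(SSZ, SSZ))
  →1  add(add(SSSZ, mul(SZ, SSSZ)), mul(SSZ, SSZ))
  →2  add(S(add(SSZ, mul(SZ, SSSZ))), mul(SSZ, SSZ))
  →3  S(add(add(SSZ, mul(SZ, SSSZ)), mul(SSZ, SSZ)))
  →4  S(add(S(add(SZ, mul(SZ, SSSZ))), mul(SSZ, SSZ)))
  →5  S(S(add(add(SZ, mul(SZ, SSSZ)), mul(SSZ, SSZ))))
  →6  S(S(add(S(add(Z, mul(SZ, SSSZ))), mul(SSZ, SSZ))))
  →7  S(S(S(add(add(Z, mul(SZ, SSSZ)), mul(SSZ, SSZ)))))
  →8  S(S(S(add(mul(SZ, SSSZ), mul(SSZ, SSZ)))))
  →9  S(S(S(add(add(SSSZ, mul(Z, SSSZ)), mul(SSZ, SSZ)))))
  →10  S(S(S(add(S(add(SSZ, mul(Z, SSSZ))), mul(SSZ, SSZ)))))
  →11  S(S(S(S(add(add(SSZ, mul(Z, SSSZ)), mul(SSZ, SSZ))))))
  →12  S(S(S(S(add(S(add(SZ, mul(Z, SSSZ))), mul(SSZ, SSZ))))))
  →13  S(S(S(S(S(add(add(SZ, mul(Z, SSSZ)), mul(SSZ, SSZ)))))))
  →14  S(S(S(S(S(add(S(add(Z, mul(Z, SSSZ))), mul(SSZ, SSZ)))))))
  →15  S(S(S(S(S(S(add(add(Z, mul(Z, SSSZ)), mul(SSZ, SSZ))))))))
  →16  S(S(S(S(S(S(add(mul(Z, SSSZ), mul(SSZ, SSZ))))))))
  →17  S(S(S(S(S(S(add(Z, mul(SSZ, SSZ))))))))
  →18  S(S(S(S(S(S(mul(SSZ, SSZ)))))))
  →19  S(S(S(S(S(S(add(SSZ, mul(SZ, SSZ))))))))
  →20  S(S(S(S(S(S(S(add(SZ, mul(SZ, SSZ)))))))))
  →21  S(S(S(S(S(S(S(S(add(Z, mul(SZ, SSZ))))))))))
  →22  S(S(S(S(S(S(S(S(mul(SZ, SSZ)))))))))
  →23  S(S(S(S(S(S(S(S(add(SSZ, mul(Z, SSZ))))))))))
  →24  S(S(S(S(S(S(S(S(S(add(SZ, mul(Z, SSZ)))))))))))
  →25  S(S(S(S(S(S(S(S(S(S(add(Z, mul(Z, SSZ))))))))))))
  →26  S(S(S(S(S(S(S(S(S(S(mul(Z, SSZ)))))))))))
  →27  S^10(Z)

Answer: DIFFERENT — A ⇓ SSZ, B ⇓ S^10(Z)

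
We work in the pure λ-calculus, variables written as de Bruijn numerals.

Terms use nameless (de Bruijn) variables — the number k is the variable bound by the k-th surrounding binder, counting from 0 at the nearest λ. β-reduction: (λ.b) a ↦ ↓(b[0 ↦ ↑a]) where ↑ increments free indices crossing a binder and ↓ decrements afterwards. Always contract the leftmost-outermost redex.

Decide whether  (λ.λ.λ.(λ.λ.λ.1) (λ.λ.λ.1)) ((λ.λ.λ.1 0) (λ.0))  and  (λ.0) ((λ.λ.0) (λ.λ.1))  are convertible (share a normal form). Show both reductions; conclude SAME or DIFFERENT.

Answer: DIFFERENT — A ⇓ λ.λ.λ.λ.1, B ⇓ λ.0

Derivation:
Term A:
  start: (λ.λ.λ.(λ.λ.λ.1) (λ.λ.λ.1)) ((λ.λ.λ.1 0) (λ.0))
  step 1: λ.λ.(λ.λ.λ.1) (λ.λ.λ.1)
  step 2: λ.λ.λ.λ.1

Term B:
  start: (λ.0) ((λ.λ.0) (λ.λ.1))
  step 1: (λ.λ.0) (λ.λ.1)
  step 2: λ.0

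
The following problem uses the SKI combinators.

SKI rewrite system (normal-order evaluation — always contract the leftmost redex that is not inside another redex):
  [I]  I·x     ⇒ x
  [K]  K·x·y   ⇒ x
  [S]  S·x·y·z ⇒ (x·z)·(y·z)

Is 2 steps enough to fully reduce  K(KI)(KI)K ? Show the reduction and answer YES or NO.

  start: K(KI)(KI)K
  step 1: KIK
  step 2: I

Answer: YES — reaches normal form I in 2 ≤ 2 steps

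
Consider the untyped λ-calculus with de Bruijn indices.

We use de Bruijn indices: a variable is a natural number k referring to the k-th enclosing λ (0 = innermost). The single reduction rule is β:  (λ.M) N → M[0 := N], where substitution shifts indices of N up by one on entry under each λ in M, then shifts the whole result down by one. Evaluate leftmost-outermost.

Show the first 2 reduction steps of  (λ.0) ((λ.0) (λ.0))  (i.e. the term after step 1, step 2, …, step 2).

Answer: after 2 steps: λ.0

Working:
  start: (λ.0) ((λ.0) (λ.0))
  [1] (λ.0) (λ.0)
  [2] λ.0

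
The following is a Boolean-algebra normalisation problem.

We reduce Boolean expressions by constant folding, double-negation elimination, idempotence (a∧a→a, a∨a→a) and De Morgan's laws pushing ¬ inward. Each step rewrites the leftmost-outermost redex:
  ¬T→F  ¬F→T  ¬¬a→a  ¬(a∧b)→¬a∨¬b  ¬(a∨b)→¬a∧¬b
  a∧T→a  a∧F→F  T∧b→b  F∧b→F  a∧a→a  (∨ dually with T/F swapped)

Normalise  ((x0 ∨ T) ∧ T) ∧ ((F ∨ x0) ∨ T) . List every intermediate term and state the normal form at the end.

  start: ((x0 ∨ T) ∧ T) ∧ ((F ∨ x0) ∨ T)
  [1] (x0 ∨ T) ∧ ((F ∨ x0) ∨ T)
  [2] T ∧ ((F ∨ x0) ∨ T)
  [3] (F ∨ x0) ∨ T
  [4] T

Answer: normal form = T  (in 4 steps)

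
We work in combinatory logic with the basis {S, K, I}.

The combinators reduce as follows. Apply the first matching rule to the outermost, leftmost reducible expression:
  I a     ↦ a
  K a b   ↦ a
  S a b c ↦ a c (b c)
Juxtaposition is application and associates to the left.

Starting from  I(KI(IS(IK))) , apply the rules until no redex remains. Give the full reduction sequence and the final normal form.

  start: I(KI(IS(IK)))
  →1  KI(IS(IK))
  →2  I

Answer: normal form = I  (in 2 steps)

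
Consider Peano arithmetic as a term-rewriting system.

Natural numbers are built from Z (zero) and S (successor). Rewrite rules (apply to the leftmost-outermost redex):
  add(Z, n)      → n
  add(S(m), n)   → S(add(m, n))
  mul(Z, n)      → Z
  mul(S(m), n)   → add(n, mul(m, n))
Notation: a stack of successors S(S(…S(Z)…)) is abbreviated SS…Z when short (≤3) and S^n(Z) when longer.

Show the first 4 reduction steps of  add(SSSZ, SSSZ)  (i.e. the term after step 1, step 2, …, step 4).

  start: add(SSSZ, SSSZ)
  [1] S(add(SSZ, SSSZ))
  [2] S(S(add(SZ, SSSZ)))
  [3] S(S(S(add(Z, SSSZ))))
  [4] S^6(Z)

Answer: after 4 steps: S^6(Z)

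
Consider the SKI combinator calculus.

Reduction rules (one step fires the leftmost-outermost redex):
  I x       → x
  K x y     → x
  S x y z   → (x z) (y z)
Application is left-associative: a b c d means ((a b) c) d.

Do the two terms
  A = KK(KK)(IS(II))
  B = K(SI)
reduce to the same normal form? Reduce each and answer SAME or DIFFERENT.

Answer: SAME — A ⇓ K(SI), B ⇓ K(SI)

Derivation:
Term A:
  start: KK(KK)(IS(II))
  step 1: K(IS(II))
  step 2: K(S(II))
  step 3: K(SI)

Term B:
  start: K(SI)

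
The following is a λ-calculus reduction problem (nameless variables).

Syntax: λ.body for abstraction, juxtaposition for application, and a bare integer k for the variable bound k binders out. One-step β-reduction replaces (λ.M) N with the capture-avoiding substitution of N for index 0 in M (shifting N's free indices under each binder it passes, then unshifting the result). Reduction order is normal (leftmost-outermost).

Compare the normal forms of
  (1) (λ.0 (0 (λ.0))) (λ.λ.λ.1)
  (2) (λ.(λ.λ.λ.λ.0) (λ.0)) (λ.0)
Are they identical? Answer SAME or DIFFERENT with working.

Term A:
  start: (λ.0 (0 (λ.0))) (λ.λ.λ.1)
  step 1: (λ.λ.λ.1) ((λ.λ.λ.1) (λ.0))
  step 2: λ.λ.1

Term B:
  start: (λ.(λ.λ.λ.λ.0) (λ.0)) (λ.0)
  step 1: (λ.λ.λ.λ.0) (λ.0)
  step 2: λ.λ.λ.0

Answer: DIFFERENT — A ⇓ λ.λ.1, B ⇓ λ.λ.λ.0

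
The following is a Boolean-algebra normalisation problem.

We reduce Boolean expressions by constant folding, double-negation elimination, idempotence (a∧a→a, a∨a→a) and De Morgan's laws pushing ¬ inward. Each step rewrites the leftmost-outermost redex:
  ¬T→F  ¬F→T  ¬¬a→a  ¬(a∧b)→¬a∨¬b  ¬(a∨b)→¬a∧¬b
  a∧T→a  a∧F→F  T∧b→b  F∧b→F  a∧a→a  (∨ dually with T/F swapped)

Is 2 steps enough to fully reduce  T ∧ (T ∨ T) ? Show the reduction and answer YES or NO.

  start: T ∧ (T ∨ T)
  →1  T ∨ T
  →2  T

Answer: YES — reaches normal form T in 2 ≤ 2 steps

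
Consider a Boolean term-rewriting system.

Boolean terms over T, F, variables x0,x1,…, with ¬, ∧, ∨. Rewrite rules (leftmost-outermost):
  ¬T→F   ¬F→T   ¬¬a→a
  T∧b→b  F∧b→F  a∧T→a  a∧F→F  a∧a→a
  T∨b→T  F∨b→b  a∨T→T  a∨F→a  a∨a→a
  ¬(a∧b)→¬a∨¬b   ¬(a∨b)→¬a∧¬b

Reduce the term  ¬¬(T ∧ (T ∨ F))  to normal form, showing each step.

  start: ¬¬(T ∧ (T ∨ F))
  step 1: T ∧ (T ∨ F)
  step 2: T ∨ F
  step 3: T

Answer: normal form = T  (in 3 steps)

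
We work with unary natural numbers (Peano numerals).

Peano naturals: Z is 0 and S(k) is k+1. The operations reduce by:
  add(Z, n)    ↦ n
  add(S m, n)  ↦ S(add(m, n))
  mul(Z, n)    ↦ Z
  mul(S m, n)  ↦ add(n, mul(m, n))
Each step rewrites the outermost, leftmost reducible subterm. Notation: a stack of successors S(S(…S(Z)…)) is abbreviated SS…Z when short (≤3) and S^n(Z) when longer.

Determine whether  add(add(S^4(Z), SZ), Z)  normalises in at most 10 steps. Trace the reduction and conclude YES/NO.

Answer: NO — after 10 steps the term is S(S(S(S(S(add(Z, Z)))))), not yet normal

Derivation:
  start: add(add(S^4(Z), SZ), Z)
  step 1: add(S(add(SSSZ, SZ)), Z)
  step 2: S(add(add(SSSZ, SZ), Z))
  step 3: S(add(S(add(SSZ, SZ)), Z))
  step 4: S(S(add(add(SSZ, SZ), Z)))
  step 5: S(S(add(S(add(SZ, SZ)), Z)))
  step 6: S(S(S(add(add(SZ, SZ), Z))))
  step 7: S(S(S(add(S(add(Z, SZ)), Z))))
  step 8: S(S(S(S(add(add(Z, SZ), Z)))))
  step 9: S(S(S(S(add(SZ, Z)))))
  step 10: S(S(S(S(S(add(Z, Z))))))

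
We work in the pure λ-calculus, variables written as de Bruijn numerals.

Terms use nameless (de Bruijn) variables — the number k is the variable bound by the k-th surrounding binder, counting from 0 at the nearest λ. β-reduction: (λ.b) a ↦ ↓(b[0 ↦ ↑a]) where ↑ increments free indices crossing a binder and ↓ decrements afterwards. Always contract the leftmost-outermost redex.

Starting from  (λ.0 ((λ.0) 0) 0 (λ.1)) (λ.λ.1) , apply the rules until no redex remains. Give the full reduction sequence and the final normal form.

Answer: normal form = λ.λ.λ.λ.1  (in 5 steps)

Reduction:
  start: (λ.0 ((λ.0) 0) 0 (λ.1)) (λ.λ.1)
  step 1: (λ.λ.1) ((λ.0) (λ.λ.1)) (λ.λ.1) (λ.λ.λ.1)
  step 2: (λ.(λ.0) (λ.λ.1)) (λ.λ.1) (λ.λ.λ.1)
  step 3: (λ.0) (λ.λ.1) (λ.λ.λ.1)
  step 4: (λ.λ.1) (λ.λ.λ.1)
  step 5: λ.λ.λ.λ.1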